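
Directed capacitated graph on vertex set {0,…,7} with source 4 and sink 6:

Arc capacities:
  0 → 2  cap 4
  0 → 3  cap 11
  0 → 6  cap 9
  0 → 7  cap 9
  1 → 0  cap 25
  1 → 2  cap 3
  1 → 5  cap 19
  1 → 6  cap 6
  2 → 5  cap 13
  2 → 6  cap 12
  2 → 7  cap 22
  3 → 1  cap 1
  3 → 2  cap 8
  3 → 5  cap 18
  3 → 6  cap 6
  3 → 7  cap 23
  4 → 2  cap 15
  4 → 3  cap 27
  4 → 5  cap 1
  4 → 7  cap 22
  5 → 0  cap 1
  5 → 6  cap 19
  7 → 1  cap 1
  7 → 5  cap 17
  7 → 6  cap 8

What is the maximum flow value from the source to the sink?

augment #1: 4→2→6 bottleneck 12, total now 12
augment #2: 4→3→6 bottleneck 6, total now 18
augment #3: 4→5→6 bottleneck 1, total now 19
augment #4: 4→7→6 bottleneck 8, total now 27
augment #5: 4→2→5→6 bottleneck 3, total now 30
augment #6: 4→3→1→6 bottleneck 1, total now 31
augment #7: 4→3→5→6 bottleneck 15, total now 46
augment #8: 4→7→1→6 bottleneck 1, total now 47
augment #9: 4→3→5→0→6 bottleneck 1, total now 48

Maximum flow value: 48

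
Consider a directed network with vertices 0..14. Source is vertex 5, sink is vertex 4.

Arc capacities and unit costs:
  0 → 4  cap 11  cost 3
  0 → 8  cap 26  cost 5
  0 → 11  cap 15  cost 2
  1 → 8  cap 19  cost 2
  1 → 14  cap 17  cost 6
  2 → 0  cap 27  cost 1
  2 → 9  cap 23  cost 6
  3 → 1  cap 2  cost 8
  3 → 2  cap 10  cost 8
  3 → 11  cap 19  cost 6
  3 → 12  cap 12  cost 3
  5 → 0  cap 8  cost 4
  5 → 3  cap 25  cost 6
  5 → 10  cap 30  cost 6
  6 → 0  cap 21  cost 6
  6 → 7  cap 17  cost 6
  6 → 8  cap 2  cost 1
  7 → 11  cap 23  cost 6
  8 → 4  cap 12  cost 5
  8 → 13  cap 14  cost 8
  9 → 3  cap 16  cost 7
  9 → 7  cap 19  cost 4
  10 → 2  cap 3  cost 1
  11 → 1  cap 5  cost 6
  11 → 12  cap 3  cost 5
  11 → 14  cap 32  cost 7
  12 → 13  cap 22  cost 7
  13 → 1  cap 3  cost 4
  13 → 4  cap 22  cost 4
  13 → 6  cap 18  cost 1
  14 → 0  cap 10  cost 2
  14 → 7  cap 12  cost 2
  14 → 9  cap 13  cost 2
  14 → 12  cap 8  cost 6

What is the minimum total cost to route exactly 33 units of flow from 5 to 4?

Minimum cost for 33 units: 571

shortest-cost path #1: 5→0→4 push 8 @ unit cost 7 (adds 56)
shortest-cost path #2: 5→10→2→0→4 push 3 @ unit cost 11 (adds 33)
shortest-cost path #3: 5→3→12→13→4 push 12 @ unit cost 20 (adds 240)
shortest-cost path #4: 5→3→1→8→4 push 2 @ unit cost 21 (adds 42)
shortest-cost path #5: 5→3→11→1→8→4 push 5 @ unit cost 25 (adds 125)
shortest-cost path #6: 5→3→2→0→8→4 push 3 @ unit cost 25 (adds 75)
total cost = 571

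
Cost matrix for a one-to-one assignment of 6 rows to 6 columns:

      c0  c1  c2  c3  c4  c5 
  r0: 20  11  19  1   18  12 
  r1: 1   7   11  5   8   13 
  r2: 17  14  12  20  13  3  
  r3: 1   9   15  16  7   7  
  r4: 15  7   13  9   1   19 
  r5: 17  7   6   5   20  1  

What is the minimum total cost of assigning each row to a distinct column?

Minimum assignment cost: 19

optimal assignment: row0→col3 (cost 1), row1→col1 (cost 7), row2→col5 (cost 3), row3→col0 (cost 1), row4→col4 (cost 1), row5→col2 (cost 6)
total = 1 + 7 + 3 + 1 + 1 + 6 = 19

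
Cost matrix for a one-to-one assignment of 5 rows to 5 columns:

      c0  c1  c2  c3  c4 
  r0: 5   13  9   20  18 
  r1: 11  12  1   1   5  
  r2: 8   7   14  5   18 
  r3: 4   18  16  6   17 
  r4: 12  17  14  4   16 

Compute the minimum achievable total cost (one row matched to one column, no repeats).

optimal assignment: row0→col2 (cost 9), row1→col4 (cost 5), row2→col1 (cost 7), row3→col0 (cost 4), row4→col3 (cost 4)
total = 9 + 5 + 7 + 4 + 4 = 29

Minimum assignment cost: 29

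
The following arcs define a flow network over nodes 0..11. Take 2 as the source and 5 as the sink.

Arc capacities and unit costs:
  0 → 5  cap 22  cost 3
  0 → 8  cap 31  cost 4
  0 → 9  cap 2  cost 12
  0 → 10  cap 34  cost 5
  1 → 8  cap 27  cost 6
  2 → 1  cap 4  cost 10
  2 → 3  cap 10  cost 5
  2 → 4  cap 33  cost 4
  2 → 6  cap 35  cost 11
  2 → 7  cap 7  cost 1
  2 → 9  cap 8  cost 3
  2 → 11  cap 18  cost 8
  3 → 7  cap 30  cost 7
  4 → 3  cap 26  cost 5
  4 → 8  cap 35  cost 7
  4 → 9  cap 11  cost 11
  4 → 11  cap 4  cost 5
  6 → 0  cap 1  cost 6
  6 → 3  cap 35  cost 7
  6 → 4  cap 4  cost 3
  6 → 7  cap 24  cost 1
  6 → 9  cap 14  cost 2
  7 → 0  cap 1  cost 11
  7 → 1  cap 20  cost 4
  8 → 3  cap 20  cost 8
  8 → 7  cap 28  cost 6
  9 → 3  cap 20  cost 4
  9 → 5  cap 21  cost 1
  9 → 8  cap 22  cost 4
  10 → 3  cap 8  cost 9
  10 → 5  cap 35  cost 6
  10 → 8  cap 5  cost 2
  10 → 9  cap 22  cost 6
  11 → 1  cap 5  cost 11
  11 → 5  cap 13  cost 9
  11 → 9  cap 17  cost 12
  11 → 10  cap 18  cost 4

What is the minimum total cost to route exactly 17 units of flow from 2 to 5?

Minimum cost for 17 units: 158

shortest-cost path #1: 2→9→5 push 8 @ unit cost 4 (adds 32)
shortest-cost path #2: 2→6→9→5 push 9 @ unit cost 14 (adds 126)
total cost = 158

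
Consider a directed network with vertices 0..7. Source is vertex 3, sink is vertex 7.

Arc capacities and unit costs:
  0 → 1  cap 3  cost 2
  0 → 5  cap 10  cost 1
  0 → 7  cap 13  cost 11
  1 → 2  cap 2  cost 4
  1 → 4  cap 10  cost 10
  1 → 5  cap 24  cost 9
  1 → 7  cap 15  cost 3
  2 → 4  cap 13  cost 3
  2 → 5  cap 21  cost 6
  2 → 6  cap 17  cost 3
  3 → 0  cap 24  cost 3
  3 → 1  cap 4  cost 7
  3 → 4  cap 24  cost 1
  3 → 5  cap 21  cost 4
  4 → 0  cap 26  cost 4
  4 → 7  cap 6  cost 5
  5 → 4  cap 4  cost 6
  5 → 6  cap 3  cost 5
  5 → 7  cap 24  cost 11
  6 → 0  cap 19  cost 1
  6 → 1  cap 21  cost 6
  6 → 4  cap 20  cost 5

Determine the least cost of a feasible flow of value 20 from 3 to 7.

Minimum cost for 20 units: 198

shortest-cost path #1: 3→4→7 push 6 @ unit cost 6 (adds 36)
shortest-cost path #2: 3→0→1→7 push 3 @ unit cost 8 (adds 24)
shortest-cost path #3: 3→1→7 push 4 @ unit cost 10 (adds 40)
shortest-cost path #4: 3→0→7 push 7 @ unit cost 14 (adds 98)
total cost = 198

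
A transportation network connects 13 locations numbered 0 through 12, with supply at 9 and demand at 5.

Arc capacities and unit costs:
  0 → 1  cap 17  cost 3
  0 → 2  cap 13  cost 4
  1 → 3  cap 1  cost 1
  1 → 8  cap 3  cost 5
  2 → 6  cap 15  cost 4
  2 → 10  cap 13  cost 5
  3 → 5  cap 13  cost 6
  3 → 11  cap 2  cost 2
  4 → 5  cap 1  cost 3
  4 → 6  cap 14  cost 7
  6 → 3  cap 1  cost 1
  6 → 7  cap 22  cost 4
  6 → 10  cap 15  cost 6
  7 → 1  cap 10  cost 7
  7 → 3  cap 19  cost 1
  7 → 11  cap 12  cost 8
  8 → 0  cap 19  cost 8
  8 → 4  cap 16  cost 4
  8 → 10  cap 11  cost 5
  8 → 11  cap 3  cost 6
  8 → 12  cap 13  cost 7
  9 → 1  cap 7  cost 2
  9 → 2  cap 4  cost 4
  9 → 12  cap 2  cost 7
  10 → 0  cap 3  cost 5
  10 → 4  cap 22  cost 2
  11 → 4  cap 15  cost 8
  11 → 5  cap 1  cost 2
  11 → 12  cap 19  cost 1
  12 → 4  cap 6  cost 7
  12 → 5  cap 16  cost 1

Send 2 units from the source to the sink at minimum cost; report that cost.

Minimum cost for 2 units: 15

shortest-cost path #1: 9→1→3→11→5 push 1 @ unit cost 7 (adds 7)
shortest-cost path #2: 9→12→5 push 1 @ unit cost 8 (adds 8)
total cost = 15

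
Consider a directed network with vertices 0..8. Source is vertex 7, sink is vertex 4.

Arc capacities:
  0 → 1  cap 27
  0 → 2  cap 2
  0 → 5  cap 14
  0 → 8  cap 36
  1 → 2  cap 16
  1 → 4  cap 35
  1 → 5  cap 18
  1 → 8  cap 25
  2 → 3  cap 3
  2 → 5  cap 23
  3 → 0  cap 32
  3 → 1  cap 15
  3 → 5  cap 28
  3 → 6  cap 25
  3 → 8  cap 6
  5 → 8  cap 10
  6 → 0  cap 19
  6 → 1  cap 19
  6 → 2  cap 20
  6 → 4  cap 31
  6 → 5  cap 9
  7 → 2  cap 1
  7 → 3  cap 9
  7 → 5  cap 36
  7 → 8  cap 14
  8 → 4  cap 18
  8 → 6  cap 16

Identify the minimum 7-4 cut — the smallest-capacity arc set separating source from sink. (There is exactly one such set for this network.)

Min-cut arcs: {(5,8), (7,2), (7,3), (7,8)} (total capacity 34)

augment #1: 7→8→4 push 14
augment #2: 7→3→1→4 push 9
augment #3: 7→5→8→4 push 4
augment #4: 7→2→3→1→4 push 1
augment #5: 7→5→8→6→4 push 6
max flow = 34; residual-reachable set from 7 gives S-side
cut edges (S→T): {(5,8), (7,2), (7,3), (7,8)} total cap 34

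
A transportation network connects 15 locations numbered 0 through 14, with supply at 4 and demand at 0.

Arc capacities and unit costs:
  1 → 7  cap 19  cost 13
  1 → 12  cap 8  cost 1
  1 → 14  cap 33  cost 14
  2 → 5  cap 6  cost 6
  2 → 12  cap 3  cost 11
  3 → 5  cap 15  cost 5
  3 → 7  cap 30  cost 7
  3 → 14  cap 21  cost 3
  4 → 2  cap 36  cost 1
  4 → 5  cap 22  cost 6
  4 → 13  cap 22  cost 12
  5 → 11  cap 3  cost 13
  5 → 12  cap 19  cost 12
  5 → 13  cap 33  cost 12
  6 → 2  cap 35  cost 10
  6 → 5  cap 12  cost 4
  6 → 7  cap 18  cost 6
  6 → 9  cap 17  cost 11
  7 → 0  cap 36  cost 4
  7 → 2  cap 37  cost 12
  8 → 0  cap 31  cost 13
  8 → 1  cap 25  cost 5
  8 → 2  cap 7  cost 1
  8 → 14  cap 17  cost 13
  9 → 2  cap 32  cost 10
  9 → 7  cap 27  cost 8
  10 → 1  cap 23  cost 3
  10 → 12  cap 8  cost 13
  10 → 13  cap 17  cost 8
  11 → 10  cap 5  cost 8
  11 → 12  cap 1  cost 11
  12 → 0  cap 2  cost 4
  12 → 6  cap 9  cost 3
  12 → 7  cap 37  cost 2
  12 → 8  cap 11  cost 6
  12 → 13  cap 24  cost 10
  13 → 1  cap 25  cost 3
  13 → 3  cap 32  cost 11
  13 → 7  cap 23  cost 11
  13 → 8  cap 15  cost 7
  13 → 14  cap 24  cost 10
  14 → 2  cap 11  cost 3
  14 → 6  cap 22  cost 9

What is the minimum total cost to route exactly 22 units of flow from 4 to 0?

Minimum cost for 22 units: 490

shortest-cost path #1: 4→2→12→0 push 2 @ unit cost 16 (adds 32)
shortest-cost path #2: 4→2→12→7→0 push 1 @ unit cost 18 (adds 18)
shortest-cost path #3: 4→13→1→12→7→0 push 8 @ unit cost 22 (adds 176)
shortest-cost path #4: 4→5→12→7→0 push 11 @ unit cost 24 (adds 264)
total cost = 490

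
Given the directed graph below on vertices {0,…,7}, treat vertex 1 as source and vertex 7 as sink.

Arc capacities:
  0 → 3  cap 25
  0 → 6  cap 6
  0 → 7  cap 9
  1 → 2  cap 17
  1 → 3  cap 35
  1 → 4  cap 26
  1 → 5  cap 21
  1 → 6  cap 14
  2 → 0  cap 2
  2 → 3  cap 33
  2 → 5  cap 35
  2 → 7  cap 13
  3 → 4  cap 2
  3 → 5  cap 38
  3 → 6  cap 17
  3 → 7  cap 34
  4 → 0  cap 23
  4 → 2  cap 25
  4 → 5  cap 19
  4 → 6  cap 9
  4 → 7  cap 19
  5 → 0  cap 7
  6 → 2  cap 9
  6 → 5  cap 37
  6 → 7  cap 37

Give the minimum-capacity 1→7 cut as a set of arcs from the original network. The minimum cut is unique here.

augment #1: 1→2→7 push 13
augment #2: 1→3→7 push 34
augment #3: 1→4→7 push 19
augment #4: 1→6→7 push 14
augment #5: 1→2→0→7 push 2
augment #6: 1→3→6→7 push 1
augment #7: 1→4→0→7 push 7
augment #8: 1→2→3→6→7 push 2
augment #9: 1→5→0→6→7 push 6
augment #10: 1→5→0→3→6→7 push 1
max flow = 99; residual-reachable set from 1 gives S-side
cut edges (S→T): {(1,2), (1,3), (1,4), (1,6), (5,0)} total cap 99

Min-cut arcs: {(1,2), (1,3), (1,4), (1,6), (5,0)} (total capacity 99)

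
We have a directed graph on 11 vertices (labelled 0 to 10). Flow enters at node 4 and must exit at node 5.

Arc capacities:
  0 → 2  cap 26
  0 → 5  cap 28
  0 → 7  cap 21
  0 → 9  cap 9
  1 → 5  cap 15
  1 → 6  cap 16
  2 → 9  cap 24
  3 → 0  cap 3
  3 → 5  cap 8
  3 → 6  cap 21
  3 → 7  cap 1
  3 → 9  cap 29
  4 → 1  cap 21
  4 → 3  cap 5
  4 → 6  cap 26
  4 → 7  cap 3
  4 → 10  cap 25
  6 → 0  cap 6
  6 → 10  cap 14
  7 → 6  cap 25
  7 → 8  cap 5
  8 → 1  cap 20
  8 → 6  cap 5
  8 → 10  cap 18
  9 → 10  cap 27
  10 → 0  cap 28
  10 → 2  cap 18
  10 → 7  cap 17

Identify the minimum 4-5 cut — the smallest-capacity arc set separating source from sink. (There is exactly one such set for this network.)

augment #1: 4→1→5 push 15
augment #2: 4→3→5 push 5
augment #3: 4→6→0→5 push 6
augment #4: 4→10→0→5 push 22
max flow = 48; residual-reachable set from 4 gives S-side
cut edges (S→T): {(0,5), (1,5), (4,3)} total cap 48

Min-cut arcs: {(0,5), (1,5), (4,3)} (total capacity 48)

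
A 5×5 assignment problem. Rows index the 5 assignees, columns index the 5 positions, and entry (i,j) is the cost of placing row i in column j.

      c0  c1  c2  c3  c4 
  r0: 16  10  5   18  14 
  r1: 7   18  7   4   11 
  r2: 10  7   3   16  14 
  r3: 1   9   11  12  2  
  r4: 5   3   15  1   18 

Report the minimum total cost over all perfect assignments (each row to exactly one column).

Minimum assignment cost: 22

optimal assignment: row0→col2 (cost 5), row1→col0 (cost 7), row2→col1 (cost 7), row3→col4 (cost 2), row4→col3 (cost 1)
total = 5 + 7 + 7 + 2 + 1 = 22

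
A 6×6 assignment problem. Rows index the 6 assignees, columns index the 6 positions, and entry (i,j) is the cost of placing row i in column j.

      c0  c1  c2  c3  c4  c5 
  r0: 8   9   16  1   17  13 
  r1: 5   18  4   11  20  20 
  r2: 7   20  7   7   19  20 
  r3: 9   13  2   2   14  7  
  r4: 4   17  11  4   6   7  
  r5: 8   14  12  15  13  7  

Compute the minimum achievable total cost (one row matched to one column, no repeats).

Minimum assignment cost: 35

optimal assignment: row0→col1 (cost 9), row1→col2 (cost 4), row2→col0 (cost 7), row3→col3 (cost 2), row4→col4 (cost 6), row5→col5 (cost 7)
total = 9 + 4 + 7 + 2 + 6 + 7 = 35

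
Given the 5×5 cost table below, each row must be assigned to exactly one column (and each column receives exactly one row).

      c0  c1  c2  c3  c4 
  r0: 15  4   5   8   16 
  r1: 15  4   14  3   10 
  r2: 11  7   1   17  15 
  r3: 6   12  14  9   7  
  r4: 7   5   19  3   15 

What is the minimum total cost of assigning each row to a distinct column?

optimal assignment: row0→col1 (cost 4), row1→col3 (cost 3), row2→col2 (cost 1), row3→col4 (cost 7), row4→col0 (cost 7)
total = 4 + 3 + 1 + 7 + 7 = 22

Minimum assignment cost: 22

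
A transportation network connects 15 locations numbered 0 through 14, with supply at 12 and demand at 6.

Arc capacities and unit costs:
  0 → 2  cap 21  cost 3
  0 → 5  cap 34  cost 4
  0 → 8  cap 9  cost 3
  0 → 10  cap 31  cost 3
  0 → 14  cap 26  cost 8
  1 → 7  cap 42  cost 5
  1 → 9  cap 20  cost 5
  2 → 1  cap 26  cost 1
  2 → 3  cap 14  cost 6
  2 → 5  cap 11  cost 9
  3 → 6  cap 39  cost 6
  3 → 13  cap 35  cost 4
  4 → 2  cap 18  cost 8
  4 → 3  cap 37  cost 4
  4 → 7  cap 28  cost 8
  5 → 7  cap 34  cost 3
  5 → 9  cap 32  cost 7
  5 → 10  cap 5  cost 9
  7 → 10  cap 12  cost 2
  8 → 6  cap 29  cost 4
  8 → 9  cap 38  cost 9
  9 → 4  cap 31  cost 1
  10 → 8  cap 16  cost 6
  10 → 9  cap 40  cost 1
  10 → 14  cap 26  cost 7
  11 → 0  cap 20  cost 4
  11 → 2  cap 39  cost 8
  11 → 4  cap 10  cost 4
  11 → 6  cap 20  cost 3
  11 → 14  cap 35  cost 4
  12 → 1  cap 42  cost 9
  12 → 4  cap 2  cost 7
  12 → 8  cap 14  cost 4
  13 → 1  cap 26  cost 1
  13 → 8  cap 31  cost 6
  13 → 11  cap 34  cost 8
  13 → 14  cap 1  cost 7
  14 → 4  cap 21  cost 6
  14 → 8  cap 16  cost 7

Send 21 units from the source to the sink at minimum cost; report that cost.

Minimum cost for 21 units: 271

shortest-cost path #1: 12→8→6 push 14 @ unit cost 8 (adds 112)
shortest-cost path #2: 12→4→3→6 push 2 @ unit cost 17 (adds 34)
shortest-cost path #3: 12→1→9→4→3→6 push 5 @ unit cost 25 (adds 125)
total cost = 271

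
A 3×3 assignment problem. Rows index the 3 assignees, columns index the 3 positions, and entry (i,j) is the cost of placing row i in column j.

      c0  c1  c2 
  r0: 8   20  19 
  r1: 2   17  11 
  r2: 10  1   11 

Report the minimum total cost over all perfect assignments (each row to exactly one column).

optimal assignment: row0→col0 (cost 8), row1→col2 (cost 11), row2→col1 (cost 1)
total = 8 + 11 + 1 = 20

Minimum assignment cost: 20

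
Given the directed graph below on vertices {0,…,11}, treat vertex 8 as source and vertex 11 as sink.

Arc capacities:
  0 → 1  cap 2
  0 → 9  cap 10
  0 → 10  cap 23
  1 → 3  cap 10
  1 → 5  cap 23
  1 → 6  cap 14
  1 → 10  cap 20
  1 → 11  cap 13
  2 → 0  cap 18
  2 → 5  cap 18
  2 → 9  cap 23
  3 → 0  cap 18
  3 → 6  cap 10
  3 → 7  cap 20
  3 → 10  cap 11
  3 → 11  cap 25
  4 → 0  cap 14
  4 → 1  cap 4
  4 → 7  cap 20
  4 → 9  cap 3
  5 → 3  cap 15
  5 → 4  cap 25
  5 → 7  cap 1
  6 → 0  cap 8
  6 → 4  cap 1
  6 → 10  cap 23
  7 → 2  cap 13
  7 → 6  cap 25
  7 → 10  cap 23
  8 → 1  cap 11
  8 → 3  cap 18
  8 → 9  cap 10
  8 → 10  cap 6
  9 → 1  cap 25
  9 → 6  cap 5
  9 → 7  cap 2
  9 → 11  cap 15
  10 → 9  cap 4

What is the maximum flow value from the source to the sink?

augment #1: 8→1→11 bottleneck 11, total now 11
augment #2: 8→3→11 bottleneck 18, total now 29
augment #3: 8→9→11 bottleneck 10, total now 39
augment #4: 8→10→9→11 bottleneck 4, total now 43

Maximum flow value: 43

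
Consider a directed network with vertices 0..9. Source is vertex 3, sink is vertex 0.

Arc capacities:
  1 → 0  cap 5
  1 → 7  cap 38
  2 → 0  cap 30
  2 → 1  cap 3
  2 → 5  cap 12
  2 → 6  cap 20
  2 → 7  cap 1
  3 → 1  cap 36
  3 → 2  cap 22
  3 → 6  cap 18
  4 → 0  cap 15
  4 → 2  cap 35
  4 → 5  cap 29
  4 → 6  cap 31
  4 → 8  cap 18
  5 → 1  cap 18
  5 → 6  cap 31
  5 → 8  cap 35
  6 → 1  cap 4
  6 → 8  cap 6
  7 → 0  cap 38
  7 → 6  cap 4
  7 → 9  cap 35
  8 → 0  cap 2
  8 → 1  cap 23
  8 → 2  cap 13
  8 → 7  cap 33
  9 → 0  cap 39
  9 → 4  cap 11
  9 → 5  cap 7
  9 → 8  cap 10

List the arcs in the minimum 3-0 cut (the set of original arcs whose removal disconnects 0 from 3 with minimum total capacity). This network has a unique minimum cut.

Min-cut arcs: {(3,1), (3,2), (6,1), (6,8)} (total capacity 68)

augment #1: 3→1→0 push 5
augment #2: 3→2→0 push 22
augment #3: 3→1→7→0 push 31
augment #4: 3→6→8→0 push 2
augment #5: 3→6→1→7→0 push 4
augment #6: 3→6→8→2→0 push 4
max flow = 68; residual-reachable set from 3 gives S-side
cut edges (S→T): {(3,1), (3,2), (6,1), (6,8)} total cap 68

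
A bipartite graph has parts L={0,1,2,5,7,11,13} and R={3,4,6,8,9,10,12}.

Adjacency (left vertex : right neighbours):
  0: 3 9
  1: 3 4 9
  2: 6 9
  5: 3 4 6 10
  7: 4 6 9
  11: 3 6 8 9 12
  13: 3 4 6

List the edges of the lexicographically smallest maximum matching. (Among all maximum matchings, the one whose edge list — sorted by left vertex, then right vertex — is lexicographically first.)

|M| = 6 (so the lex-smallest maximum matching has 6 edges)
process left vertices in ascending order; for each, take the smallest-labelled available neighbour that still permits 6 edges overall, or leave it unmatched if none does
lex-smallest matching: {0-3, 1-4, 2-6, 5-10, 7-9, 11-8}

Lex-smallest maximum matching: {(0,3), (1,4), (2,6), (5,10), (7,9), (11,8)}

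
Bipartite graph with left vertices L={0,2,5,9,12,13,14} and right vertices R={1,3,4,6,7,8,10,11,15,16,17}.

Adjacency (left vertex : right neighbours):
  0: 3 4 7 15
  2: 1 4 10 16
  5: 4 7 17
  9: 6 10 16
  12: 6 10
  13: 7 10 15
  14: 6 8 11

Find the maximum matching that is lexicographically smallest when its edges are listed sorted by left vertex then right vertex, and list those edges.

Lex-smallest maximum matching: {(0,3), (2,1), (5,4), (9,6), (12,10), (13,7), (14,8)}

|M| = 7 (so the lex-smallest maximum matching has 7 edges)
process left vertices in ascending order; for each, take the smallest-labelled available neighbour that still permits 7 edges overall, or leave it unmatched if none does
lex-smallest matching: {0-3, 2-1, 5-4, 9-6, 12-10, 13-7, 14-8}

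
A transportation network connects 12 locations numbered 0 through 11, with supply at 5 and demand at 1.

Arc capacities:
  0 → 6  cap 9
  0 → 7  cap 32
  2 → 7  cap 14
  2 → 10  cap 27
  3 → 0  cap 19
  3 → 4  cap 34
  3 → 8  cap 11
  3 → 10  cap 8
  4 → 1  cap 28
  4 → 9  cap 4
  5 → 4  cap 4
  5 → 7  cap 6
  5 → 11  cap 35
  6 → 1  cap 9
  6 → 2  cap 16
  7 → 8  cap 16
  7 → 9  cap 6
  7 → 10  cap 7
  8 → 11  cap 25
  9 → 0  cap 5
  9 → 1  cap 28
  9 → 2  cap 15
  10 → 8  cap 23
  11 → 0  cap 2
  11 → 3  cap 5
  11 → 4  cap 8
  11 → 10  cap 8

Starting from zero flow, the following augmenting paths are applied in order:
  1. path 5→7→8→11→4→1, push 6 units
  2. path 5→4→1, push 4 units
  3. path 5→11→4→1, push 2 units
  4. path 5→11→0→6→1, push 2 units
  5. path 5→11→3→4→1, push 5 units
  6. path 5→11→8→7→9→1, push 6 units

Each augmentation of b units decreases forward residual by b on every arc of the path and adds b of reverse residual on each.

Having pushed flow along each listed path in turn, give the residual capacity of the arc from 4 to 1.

after path 1 (5→7→8→11→4→1, push 6): res(4,1)=22
after path 2 (5→4→1, push 4): res(4,1)=18
after path 3 (5→11→4→1, push 2): res(4,1)=16
after path 4 (5→11→0→6→1, push 2): res(4,1)=16
after path 5 (5→11→3→4→1, push 5): res(4,1)=11
after path 6 (5→11→8→7→9→1, push 6): res(4,1)=11

Residual capacity of (4,1): 11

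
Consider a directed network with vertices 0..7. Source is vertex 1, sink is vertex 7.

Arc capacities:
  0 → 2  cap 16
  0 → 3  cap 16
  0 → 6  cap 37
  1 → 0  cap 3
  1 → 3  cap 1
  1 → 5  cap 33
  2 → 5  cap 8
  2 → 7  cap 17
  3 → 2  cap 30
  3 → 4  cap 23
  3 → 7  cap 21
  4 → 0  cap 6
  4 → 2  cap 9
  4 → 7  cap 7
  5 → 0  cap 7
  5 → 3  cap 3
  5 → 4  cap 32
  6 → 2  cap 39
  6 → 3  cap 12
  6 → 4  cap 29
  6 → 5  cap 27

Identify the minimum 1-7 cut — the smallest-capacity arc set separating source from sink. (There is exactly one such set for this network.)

augment #1: 1→3→7 push 1
augment #2: 1→0→2→7 push 3
augment #3: 1→5→3→7 push 3
augment #4: 1→5→4→7 push 7
augment #5: 1→5→0→2→7 push 7
augment #6: 1→5→4→2→7 push 7
augment #7: 1→5→4→0→3→7 push 6
augment #8: 1→5→4→2→0→3→7 push 2
max flow = 36; residual-reachable set from 1 gives S-side
cut edges (S→T): {(1,0), (1,3), (4,0), (4,2), (4,7), (5,0), (5,3)} total cap 36

Min-cut arcs: {(1,0), (1,3), (4,0), (4,2), (4,7), (5,0), (5,3)} (total capacity 36)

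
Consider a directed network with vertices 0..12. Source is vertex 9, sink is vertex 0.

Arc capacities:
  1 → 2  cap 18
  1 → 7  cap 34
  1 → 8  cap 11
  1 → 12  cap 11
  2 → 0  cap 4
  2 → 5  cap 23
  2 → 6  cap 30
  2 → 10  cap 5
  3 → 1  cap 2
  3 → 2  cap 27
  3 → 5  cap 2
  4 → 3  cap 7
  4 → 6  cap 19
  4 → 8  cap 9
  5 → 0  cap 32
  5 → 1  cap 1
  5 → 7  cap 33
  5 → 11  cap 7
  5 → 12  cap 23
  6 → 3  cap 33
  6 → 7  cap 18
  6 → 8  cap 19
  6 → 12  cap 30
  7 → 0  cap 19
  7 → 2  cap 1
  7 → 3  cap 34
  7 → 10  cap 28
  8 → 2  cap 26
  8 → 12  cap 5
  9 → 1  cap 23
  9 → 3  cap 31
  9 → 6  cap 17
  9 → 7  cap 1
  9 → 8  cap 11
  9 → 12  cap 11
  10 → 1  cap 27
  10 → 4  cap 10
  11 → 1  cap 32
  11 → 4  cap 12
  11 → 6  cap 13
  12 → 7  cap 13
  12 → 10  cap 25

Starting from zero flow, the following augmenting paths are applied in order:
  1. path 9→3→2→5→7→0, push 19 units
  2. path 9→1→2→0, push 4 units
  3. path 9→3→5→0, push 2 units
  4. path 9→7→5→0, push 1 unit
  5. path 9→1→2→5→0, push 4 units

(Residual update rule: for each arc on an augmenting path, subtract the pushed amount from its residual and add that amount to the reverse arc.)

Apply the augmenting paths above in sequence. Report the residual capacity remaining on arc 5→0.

after path 1 (9→3→2→5→7→0, push 19): res(5,0)=32
after path 2 (9→1→2→0, push 4): res(5,0)=32
after path 3 (9→3→5→0, push 2): res(5,0)=30
after path 4 (9→7→5→0, push 1): res(5,0)=29
after path 5 (9→1→2→5→0, push 4): res(5,0)=25

Residual capacity of (5,0): 25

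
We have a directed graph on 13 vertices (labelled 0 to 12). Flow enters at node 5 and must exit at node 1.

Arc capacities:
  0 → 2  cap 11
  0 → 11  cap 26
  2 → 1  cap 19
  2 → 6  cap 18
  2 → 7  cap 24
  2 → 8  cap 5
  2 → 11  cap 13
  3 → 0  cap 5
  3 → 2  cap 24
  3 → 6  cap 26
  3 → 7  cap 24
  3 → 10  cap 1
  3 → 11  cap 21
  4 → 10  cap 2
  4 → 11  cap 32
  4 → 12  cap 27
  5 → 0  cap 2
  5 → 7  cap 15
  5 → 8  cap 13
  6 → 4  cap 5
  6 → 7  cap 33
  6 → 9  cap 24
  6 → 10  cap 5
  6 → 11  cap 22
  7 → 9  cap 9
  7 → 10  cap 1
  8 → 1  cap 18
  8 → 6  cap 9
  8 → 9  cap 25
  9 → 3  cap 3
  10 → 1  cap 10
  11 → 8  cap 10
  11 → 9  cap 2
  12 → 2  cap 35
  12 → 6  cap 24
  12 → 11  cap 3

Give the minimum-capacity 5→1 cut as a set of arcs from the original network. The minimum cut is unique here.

augment #1: 5→8→1 push 13
augment #2: 5→0→2→1 push 2
augment #3: 5→7→10→1 push 1
augment #4: 5→7→9→3→2→1 push 3
max flow = 19; residual-reachable set from 5 gives S-side
cut edges (S→T): {(5,0), (5,8), (7,10), (9,3)} total cap 19

Min-cut arcs: {(5,0), (5,8), (7,10), (9,3)} (total capacity 19)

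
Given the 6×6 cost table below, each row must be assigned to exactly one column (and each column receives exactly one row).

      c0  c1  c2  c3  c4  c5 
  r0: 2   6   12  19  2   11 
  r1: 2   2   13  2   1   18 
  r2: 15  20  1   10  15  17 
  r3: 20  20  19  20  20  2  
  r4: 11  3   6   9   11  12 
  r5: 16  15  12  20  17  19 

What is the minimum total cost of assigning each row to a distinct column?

optimal assignment: row0→col4 (cost 2), row1→col3 (cost 2), row2→col2 (cost 1), row3→col5 (cost 2), row4→col1 (cost 3), row5→col0 (cost 16)
total = 2 + 2 + 1 + 2 + 3 + 16 = 26

Minimum assignment cost: 26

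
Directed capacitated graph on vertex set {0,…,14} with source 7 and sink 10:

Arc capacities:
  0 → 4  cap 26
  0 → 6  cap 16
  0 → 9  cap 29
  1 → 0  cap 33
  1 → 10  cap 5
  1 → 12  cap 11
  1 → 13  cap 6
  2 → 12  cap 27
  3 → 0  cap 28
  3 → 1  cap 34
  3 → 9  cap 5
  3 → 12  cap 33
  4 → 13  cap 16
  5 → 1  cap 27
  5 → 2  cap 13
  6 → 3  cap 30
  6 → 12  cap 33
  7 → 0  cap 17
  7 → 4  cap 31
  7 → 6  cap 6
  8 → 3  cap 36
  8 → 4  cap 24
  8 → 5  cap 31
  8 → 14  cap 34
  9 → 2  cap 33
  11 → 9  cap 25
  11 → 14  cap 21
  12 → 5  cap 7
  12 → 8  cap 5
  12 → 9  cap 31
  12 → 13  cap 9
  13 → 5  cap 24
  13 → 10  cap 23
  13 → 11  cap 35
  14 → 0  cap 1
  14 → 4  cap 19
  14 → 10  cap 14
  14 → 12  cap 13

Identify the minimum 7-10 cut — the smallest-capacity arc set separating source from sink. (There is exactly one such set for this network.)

augment #1: 7→4→13→10 push 16
augment #2: 7→6→3→1→10 push 5
augment #3: 7→6→12→13→10 push 1
augment #4: 7→0→6→12→13→10 push 6
augment #5: 7→0→6→12→8→14→10 push 5
augment #6: 7→0→6→12→13→11→14→10 push 2
augment #7: 7→0→6→3→1→13→11→14→10 push 3
augment #8: 7→0→9→2→12→5→1→13→11→14→10 push 1
max flow = 39; residual-reachable set from 7 gives S-side
cut edges (S→T): {(4,13), (7,0), (7,6)} total cap 39

Min-cut arcs: {(4,13), (7,0), (7,6)} (total capacity 39)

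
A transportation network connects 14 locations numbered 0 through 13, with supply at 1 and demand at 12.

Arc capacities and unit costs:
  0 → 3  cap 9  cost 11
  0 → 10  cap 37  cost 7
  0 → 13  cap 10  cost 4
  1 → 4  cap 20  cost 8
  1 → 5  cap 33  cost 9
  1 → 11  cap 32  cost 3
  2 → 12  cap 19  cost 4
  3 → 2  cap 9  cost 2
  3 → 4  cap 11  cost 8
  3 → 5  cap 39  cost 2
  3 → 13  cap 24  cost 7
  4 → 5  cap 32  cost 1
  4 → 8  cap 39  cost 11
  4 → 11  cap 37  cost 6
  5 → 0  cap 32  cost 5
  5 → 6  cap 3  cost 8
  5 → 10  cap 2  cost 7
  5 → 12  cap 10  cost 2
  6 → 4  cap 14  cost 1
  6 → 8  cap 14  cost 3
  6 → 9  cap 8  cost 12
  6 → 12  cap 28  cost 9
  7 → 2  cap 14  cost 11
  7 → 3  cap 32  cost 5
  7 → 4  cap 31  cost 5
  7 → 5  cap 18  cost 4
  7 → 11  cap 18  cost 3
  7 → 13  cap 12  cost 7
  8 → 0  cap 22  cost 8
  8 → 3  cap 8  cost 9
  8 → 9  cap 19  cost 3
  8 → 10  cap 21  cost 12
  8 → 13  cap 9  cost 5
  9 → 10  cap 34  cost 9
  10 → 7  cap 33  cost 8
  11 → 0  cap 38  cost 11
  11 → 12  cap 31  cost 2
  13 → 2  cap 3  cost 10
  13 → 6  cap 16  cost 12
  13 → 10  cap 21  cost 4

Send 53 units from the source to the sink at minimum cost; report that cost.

Minimum cost for 53 units: 622

shortest-cost path #1: 1→11→12 push 31 @ unit cost 5 (adds 155)
shortest-cost path #2: 1→5→12 push 10 @ unit cost 11 (adds 110)
shortest-cost path #3: 1→5→6→12 push 3 @ unit cost 26 (adds 78)
shortest-cost path #4: 1→5→0→3→2→12 push 9 @ unit cost 31 (adds 279)
total cost = 622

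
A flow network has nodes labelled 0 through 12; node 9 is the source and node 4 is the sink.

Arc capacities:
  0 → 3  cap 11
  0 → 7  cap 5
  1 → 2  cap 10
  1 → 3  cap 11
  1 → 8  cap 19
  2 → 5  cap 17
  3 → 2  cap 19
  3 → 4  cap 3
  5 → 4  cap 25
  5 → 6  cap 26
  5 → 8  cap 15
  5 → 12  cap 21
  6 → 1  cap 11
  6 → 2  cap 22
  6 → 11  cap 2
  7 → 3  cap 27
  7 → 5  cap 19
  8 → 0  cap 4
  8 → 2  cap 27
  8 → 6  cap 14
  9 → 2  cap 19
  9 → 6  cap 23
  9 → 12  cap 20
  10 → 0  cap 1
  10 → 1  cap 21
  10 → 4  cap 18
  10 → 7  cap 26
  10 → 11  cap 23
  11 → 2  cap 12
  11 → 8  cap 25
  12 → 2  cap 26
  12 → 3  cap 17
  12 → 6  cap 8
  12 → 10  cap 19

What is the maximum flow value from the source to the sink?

Maximum flow value: 43

augment #1: 9→2→5→4 bottleneck 17, total now 17
augment #2: 9→12→3→4 bottleneck 3, total now 20
augment #3: 9→12→10→4 bottleneck 17, total now 37
augment #4: 9→6→1→3→12→10→4 bottleneck 1, total now 38
augment #5: 9→6→1→8→0→7→5→4 bottleneck 4, total now 42
augment #6: 9→6→1→3→12→10→7→5→4 bottleneck 1, total now 43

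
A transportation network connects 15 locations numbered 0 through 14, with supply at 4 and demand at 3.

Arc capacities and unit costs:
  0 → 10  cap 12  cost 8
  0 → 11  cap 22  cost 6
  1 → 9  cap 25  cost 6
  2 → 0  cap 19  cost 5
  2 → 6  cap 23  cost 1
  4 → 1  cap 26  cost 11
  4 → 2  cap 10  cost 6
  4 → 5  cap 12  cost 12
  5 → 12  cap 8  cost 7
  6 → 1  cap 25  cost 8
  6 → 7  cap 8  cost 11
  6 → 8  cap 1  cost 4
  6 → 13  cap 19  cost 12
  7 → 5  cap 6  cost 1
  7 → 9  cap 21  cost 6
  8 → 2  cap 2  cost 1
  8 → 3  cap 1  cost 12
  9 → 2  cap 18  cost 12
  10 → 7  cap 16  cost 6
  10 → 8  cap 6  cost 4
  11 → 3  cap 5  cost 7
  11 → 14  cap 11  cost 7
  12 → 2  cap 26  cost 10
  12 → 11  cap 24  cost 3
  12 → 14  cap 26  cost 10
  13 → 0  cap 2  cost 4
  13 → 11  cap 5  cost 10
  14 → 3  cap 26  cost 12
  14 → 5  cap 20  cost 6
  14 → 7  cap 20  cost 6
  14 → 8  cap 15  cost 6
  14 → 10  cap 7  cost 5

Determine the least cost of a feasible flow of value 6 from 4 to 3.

Minimum cost for 6 units: 143

shortest-cost path #1: 4→2→6→8→3 push 1 @ unit cost 23 (adds 23)
shortest-cost path #2: 4→2→0→11→3 push 5 @ unit cost 24 (adds 120)
total cost = 143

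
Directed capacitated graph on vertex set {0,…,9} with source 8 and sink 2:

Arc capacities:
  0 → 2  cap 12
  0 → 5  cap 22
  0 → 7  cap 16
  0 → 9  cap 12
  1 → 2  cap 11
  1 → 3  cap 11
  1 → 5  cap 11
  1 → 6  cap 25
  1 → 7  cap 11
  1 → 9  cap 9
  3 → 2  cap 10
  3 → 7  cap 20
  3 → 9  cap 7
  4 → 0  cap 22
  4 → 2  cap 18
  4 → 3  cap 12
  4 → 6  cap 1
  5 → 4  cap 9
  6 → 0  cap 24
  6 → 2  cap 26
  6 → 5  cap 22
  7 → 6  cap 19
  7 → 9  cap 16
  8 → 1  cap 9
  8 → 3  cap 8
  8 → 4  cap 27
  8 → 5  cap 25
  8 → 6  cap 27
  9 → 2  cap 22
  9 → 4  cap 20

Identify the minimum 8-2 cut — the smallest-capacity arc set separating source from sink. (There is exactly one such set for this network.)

augment #1: 8→1→2 push 9
augment #2: 8→3→2 push 8
augment #3: 8→4→2 push 18
augment #4: 8→6→2 push 26
augment #5: 8→4→0→2 push 9
augment #6: 8→6→0→2 push 1
augment #7: 8→5→4→0→2 push 2
augment #8: 8→5→4→3→2 push 2
augment #9: 8→5→4→0→9→2 push 5
max flow = 80; residual-reachable set from 8 gives S-side
cut edges (S→T): {(5,4), (8,1), (8,3), (8,4), (8,6)} total cap 80

Min-cut arcs: {(5,4), (8,1), (8,3), (8,4), (8,6)} (total capacity 80)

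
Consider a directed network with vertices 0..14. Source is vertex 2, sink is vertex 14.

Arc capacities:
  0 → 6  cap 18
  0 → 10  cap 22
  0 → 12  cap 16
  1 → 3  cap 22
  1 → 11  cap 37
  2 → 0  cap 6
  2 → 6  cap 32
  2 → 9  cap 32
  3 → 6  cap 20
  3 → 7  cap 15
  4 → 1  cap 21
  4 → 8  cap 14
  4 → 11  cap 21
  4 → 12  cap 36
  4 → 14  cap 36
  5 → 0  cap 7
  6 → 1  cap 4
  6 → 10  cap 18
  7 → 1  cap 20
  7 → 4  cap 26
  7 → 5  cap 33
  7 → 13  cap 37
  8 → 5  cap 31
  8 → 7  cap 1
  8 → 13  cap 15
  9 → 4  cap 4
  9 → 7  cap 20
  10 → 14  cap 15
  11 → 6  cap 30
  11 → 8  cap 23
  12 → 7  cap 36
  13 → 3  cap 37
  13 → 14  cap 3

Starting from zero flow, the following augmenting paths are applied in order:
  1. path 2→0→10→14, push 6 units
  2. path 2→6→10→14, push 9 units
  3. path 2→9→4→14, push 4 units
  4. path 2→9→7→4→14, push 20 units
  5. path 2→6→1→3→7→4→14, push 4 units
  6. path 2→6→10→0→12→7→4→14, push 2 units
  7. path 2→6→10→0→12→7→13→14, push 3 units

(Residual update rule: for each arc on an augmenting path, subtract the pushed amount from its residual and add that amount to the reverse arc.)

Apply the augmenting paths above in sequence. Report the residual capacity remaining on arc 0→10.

after path 1 (2→0→10→14, push 6): res(0,10)=16
after path 2 (2→6→10→14, push 9): res(0,10)=16
after path 3 (2→9→4→14, push 4): res(0,10)=16
after path 4 (2→9→7→4→14, push 20): res(0,10)=16
after path 5 (2→6→1→3→7→4→14, push 4): res(0,10)=16
after path 6 (2→6→10→0→12→7→4→14, push 2): res(0,10)=18
after path 7 (2→6→10→0→12→7→13→14, push 3): res(0,10)=21

Residual capacity of (0,10): 21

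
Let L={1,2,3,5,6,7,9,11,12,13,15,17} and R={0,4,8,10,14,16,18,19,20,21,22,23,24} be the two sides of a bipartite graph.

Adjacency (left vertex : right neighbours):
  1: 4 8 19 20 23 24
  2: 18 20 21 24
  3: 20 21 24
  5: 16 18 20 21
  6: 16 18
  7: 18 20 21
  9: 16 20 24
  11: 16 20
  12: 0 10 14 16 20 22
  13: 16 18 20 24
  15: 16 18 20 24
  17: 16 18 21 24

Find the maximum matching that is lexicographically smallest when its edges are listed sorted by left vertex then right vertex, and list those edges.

Lex-smallest maximum matching: {(1,4), (2,18), (3,20), (5,16), (7,21), (9,24), (12,0)}

|M| = 7 (so the lex-smallest maximum matching has 7 edges)
process left vertices in ascending order; for each, take the smallest-labelled available neighbour that still permits 7 edges overall, or leave it unmatched if none does
lex-smallest matching: {1-4, 2-18, 3-20, 5-16, 7-21, 9-24, 12-0}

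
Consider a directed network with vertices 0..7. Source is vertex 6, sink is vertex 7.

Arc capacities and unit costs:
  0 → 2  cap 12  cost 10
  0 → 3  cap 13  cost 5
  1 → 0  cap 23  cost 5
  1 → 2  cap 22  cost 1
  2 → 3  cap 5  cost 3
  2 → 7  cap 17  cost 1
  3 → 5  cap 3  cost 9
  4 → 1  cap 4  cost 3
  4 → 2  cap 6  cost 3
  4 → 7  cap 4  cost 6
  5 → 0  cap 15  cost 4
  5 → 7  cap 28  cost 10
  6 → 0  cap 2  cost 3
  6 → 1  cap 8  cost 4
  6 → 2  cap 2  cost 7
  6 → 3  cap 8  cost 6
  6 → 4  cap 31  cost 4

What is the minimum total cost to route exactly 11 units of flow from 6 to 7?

Minimum cost for 11 units: 72

shortest-cost path #1: 6→1→2→7 push 8 @ unit cost 6 (adds 48)
shortest-cost path #2: 6→2→7 push 2 @ unit cost 8 (adds 16)
shortest-cost path #3: 6→4→2→7 push 1 @ unit cost 8 (adds 8)
total cost = 72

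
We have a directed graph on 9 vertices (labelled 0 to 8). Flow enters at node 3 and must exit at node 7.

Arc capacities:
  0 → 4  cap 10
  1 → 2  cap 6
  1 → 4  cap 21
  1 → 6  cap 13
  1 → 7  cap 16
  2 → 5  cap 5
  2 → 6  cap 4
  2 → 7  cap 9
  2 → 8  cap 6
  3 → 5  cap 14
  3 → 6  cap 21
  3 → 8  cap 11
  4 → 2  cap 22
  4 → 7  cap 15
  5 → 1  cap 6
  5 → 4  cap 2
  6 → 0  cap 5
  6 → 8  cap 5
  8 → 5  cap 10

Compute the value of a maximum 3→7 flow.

Maximum flow value: 13

augment #1: 3→5→1→7 bottleneck 6, total now 6
augment #2: 3→5→4→7 bottleneck 2, total now 8
augment #3: 3→6→0→4→7 bottleneck 5, total now 13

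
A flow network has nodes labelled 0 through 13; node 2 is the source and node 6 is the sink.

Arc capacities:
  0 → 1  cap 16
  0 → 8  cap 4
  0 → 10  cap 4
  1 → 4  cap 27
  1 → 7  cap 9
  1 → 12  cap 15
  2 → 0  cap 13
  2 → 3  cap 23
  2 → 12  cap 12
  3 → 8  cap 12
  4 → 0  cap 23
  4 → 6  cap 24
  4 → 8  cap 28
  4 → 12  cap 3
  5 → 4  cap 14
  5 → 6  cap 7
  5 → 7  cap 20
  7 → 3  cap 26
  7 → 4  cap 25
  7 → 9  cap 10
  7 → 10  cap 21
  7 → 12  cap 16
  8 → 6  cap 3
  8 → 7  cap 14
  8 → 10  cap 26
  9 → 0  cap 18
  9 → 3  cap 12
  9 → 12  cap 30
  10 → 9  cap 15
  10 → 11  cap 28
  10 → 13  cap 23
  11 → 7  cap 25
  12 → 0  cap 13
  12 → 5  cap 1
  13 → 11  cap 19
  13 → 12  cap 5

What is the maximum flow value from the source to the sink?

Maximum flow value: 28

augment #1: 2→0→8→6 bottleneck 3, total now 3
augment #2: 2→12→5→6 bottleneck 1, total now 4
augment #3: 2→0→1→4→6 bottleneck 10, total now 14
augment #4: 2→3→8→7→4→6 bottleneck 12, total now 26
augment #5: 2→12→0→1→4→6 bottleneck 2, total now 28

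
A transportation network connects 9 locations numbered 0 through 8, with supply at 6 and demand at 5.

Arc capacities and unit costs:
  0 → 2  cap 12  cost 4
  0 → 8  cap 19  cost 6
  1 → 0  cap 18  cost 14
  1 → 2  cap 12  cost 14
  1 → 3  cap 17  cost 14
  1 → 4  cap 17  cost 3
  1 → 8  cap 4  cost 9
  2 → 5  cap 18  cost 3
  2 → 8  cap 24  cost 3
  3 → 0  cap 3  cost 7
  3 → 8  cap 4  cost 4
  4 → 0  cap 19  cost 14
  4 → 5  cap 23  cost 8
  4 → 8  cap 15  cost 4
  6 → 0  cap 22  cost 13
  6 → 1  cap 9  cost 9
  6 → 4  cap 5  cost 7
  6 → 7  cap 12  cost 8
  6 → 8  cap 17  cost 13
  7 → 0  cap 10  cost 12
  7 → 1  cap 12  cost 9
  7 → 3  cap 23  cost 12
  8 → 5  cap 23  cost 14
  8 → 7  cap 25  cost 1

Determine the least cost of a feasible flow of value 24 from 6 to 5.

Minimum cost for 24 units: 455

shortest-cost path #1: 6→4→5 push 5 @ unit cost 15 (adds 75)
shortest-cost path #2: 6→0→2→5 push 12 @ unit cost 20 (adds 240)
shortest-cost path #3: 6→1→4→5 push 7 @ unit cost 20 (adds 140)
total cost = 455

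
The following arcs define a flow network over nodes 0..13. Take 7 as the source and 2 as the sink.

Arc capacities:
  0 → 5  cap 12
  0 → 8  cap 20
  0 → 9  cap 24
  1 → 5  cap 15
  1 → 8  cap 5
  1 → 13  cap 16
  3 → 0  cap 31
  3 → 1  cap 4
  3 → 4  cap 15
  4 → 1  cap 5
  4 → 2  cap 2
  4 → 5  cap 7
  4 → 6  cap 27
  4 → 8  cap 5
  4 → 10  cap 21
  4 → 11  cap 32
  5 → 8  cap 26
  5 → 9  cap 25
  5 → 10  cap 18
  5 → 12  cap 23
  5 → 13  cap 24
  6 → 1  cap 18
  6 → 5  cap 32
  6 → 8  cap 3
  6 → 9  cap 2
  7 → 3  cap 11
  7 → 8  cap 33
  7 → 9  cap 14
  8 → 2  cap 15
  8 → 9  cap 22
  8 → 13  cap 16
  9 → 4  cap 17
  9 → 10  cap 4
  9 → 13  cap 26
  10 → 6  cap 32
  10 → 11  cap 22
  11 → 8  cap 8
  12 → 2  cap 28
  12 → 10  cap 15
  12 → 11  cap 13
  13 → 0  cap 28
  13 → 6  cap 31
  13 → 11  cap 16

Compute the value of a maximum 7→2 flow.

augment #1: 7→8→2 bottleneck 15, total now 15
augment #2: 7→3→4→2 bottleneck 2, total now 17
augment #3: 7→3→0→5→12→2 bottleneck 9, total now 26
augment #4: 7→9→4→5→12→2 bottleneck 7, total now 33
augment #5: 7→8→13→0→5→12→2 bottleneck 3, total now 36
augment #6: 7→8→13→6→5→12→2 bottleneck 4, total now 40

Maximum flow value: 40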